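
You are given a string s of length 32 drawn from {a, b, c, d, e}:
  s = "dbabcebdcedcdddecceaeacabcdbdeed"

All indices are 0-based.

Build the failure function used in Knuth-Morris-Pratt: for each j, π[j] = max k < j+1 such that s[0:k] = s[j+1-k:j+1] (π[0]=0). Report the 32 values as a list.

π[0] = 0
j=1 s[j]='b': π[1]=0 (border '')
j=2 s[j]='a': π[2]=0 (border '')
j=3 s[j]='b': π[3]=0 (border '')
j=4 s[j]='c': π[4]=0 (border '')
j=5 s[j]='e': π[5]=0 (border '')
j=6 s[j]='b': π[6]=0 (border '')
j=7 s[j]='d': π[7]=1 (border 'd')
j=8 s[j]='c': k: 1→0; π[8]=0 (border '')
j=9 s[j]='e': π[9]=0 (border '')
j=10 s[j]='d': π[10]=1 (border 'd')
j=11 s[j]='c': k: 1→0; π[11]=0 (border '')
j=12 s[j]='d': π[12]=1 (border 'd')
j=13 s[j]='d': k: 1→0; π[13]=1 (border 'd')
j=14 s[j]='d': k: 1→0; π[14]=1 (border 'd')
j=15 s[j]='e': k: 1→0; π[15]=0 (border '')
j=16 s[j]='c': π[16]=0 (border '')
j=17 s[j]='c': π[17]=0 (border '')
j=18 s[j]='e': π[18]=0 (border '')
j=19 s[j]='a': π[19]=0 (border '')
j=20 s[j]='e': π[20]=0 (border '')
j=21 s[j]='a': π[21]=0 (border '')
j=22 s[j]='c': π[22]=0 (border '')
j=23 s[j]='a': π[23]=0 (border '')
j=24 s[j]='b': π[24]=0 (border '')
j=25 s[j]='c': π[25]=0 (border '')
j=26 s[j]='d': π[26]=1 (border 'd')
j=27 s[j]='b': π[27]=2 (border 'db')
j=28 s[j]='d': k: 2→0; π[28]=1 (border 'd')
j=29 s[j]='e': k: 1→0; π[29]=0 (border '')
j=30 s[j]='e': π[30]=0 (border '')
j=31 s[j]='d': π[31]=1 (border 'd')

[0, 0, 0, 0, 0, 0, 0, 1, 0, 0, 1, 0, 1, 1, 1, 0, 0, 0, 0, 0, 0, 0, 0, 0, 0, 0, 1, 2, 1, 0, 0, 1]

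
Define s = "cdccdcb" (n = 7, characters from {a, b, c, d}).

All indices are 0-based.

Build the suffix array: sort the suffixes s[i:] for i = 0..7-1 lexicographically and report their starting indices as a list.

rank | idx | suffix
   0 |   6 | b
   1 |   5 | cb
   2 |   2 | ccdcb
   3 |   3 | cdcb
   4 |   0 | cdccdcb
   5 |   4 | dcb
   6 |   1 | dccdcb

[6, 5, 2, 3, 0, 4, 1]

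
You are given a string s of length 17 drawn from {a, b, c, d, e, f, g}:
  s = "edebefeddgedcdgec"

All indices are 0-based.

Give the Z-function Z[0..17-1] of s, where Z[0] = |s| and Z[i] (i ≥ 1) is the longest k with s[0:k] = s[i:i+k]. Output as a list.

[17, 0, 1, 0, 1, 0, 2, 0, 0, 0, 2, 0, 0, 0, 0, 1, 0]

Z[0]=17
i=1: outside box; Z[1]=0
i=2: outside box; Z[2]=1 grow→box=[2,3)
i=3: outside box; Z[3]=0
i=4: outside box; Z[4]=1 grow→box=[4,5)
i=5: outside box; Z[5]=0
i=6: outside box; Z[6]=2 grow→box=[6,8)
i=7: min(r-i=1, Z[1]=0)=0; Z[7]=0
i=8: outside box; Z[8]=0
i=9: outside box; Z[9]=0
i=10: outside box; Z[10]=2 grow→box=[10,12)
i=11: min(r-i=1, Z[1]=0)=0; Z[11]=0
i=12: outside box; Z[12]=0
i=13: outside box; Z[13]=0
i=14: outside box; Z[14]=0
i=15: outside box; Z[15]=1 grow→box=[15,16)
i=16: outside box; Z[16]=0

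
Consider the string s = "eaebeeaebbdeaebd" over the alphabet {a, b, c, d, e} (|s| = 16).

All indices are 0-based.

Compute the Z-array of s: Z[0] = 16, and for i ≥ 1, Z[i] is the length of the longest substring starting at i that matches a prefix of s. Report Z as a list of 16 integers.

Z[0]=16
i=1: outside box; Z[1]=0
i=2: outside box; Z[2]=1 grow→box=[2,3)
i=3: outside box; Z[3]=0
i=4: outside box; Z[4]=1 grow→box=[4,5)
i=5: outside box; Z[5]=4 grow→box=[5,9)
i=6: min(r-i=3, Z[1]=0)=0; Z[6]=0
i=7: min(r-i=2, Z[2]=1)=1; Z[7]=1
i=8: min(r-i=1, Z[3]=0)=0; Z[8]=0
i=9: outside box; Z[9]=0
i=10: outside box; Z[10]=0
i=11: outside box; Z[11]=4 grow→box=[11,15)
i=12: min(r-i=3, Z[1]=0)=0; Z[12]=0
i=13: min(r-i=2, Z[2]=1)=1; Z[13]=1
i=14: min(r-i=1, Z[3]=0)=0; Z[14]=0
i=15: outside box; Z[15]=0

[16, 0, 1, 0, 1, 4, 0, 1, 0, 0, 0, 4, 0, 1, 0, 0]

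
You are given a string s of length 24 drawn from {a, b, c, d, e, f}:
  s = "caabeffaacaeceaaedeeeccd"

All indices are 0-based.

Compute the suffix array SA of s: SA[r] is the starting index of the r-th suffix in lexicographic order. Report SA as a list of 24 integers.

[1, 7, 14, 2, 8, 10, 15, 3, 0, 9, 21, 22, 12, 23, 17, 13, 20, 11, 16, 19, 18, 4, 6, 5]

sorted suffixes:
  #0 SA[0]=1  'aabeffaacaeceaaedeeeccd'
  #1 SA[1]=7  'aacaeceaaedeeeccd'
  #2 SA[2]=14  'aaedeeeccd'
  #3 SA[3]=2  'abeffaacaeceaaedeeeccd'
  #4 SA[4]=8  'acaeceaaedeeeccd'
  #5 SA[5]=10  'aeceaaedeeeccd'
  #6 SA[6]=15  'aedeeeccd'
  #7 SA[7]=3  'beffaacaeceaaedeeeccd'
  #8 SA[8]=0  'caabeffaacaeceaaedeeeccd'
  #9 SA[9]=9  'caeceaaedeeeccd'
  #10 SA[10]=21  'ccd'
  #11 SA[11]=22  'cd'
  #12 SA[12]=12  'ceaaedeeeccd'
  #13 SA[13]=23  'd'
  #14 SA[14]=17  'deeeccd'
  #15 SA[15]=13  'eaaedeeeccd'
  #16 SA[16]=20  'eccd'
  #17 SA[17]=11  'eceaaedeeeccd'
  #18 SA[18]=16  'edeeeccd'
  #19 SA[19]=19  'eeccd'
  #20 SA[20]=18  'eeeccd'
  #21 SA[21]=4  'effaacaeceaaedeeeccd'
  #22 SA[22]=6  'faacaeceaaedeeeccd'
  #23 SA[23]=5  'ffaacaeceaaedeeeccd'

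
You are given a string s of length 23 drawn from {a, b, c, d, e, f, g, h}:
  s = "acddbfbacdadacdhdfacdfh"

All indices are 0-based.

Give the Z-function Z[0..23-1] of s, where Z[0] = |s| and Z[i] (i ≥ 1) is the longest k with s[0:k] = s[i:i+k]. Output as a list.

Z[0]=23
i=1: fresh scan; Z[1]=0
i=2: fresh scan; Z[2]=0
i=3: fresh scan; Z[3]=0
i=4: fresh scan; Z[4]=0
i=5: fresh scan; Z[5]=0
i=6: fresh scan; Z[6]=0
i=7: fresh scan; Z[7]=3 extend→box=[7,10)
i=8: min(r-i=2, Z[1]=0)=0; Z[8]=0
i=9: min(r-i=1, Z[2]=0)=0; Z[9]=0
i=10: fresh scan; Z[10]=1 extend→box=[10,11)
i=11: fresh scan; Z[11]=0
i=12: fresh scan; Z[12]=3 extend→box=[12,15)
i=13: min(r-i=2, Z[1]=0)=0; Z[13]=0
i=14: min(r-i=1, Z[2]=0)=0; Z[14]=0
i=15: fresh scan; Z[15]=0
i=16: fresh scan; Z[16]=0
i=17: fresh scan; Z[17]=0
i=18: fresh scan; Z[18]=3 extend→box=[18,21)
i=19: min(r-i=2, Z[1]=0)=0; Z[19]=0
i=20: min(r-i=1, Z[2]=0)=0; Z[20]=0
i=21: fresh scan; Z[21]=0
i=22: fresh scan; Z[22]=0

[23, 0, 0, 0, 0, 0, 0, 3, 0, 0, 1, 0, 3, 0, 0, 0, 0, 0, 3, 0, 0, 0, 0]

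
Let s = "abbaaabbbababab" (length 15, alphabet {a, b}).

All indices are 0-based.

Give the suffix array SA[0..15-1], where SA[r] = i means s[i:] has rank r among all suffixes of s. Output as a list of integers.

[3, 4, 13, 11, 9, 0, 5, 14, 2, 12, 10, 8, 1, 7, 6]

sorted suffixes:
  #0 SA[0]=3  'aaabbbababab'
  #1 SA[1]=4  'aabbbababab'
  #2 SA[2]=13  'ab'
  #3 SA[3]=11  'abab'
  #4 SA[4]=9  'ababab'
  #5 SA[5]=0  'abbaaabbbababab'
  #6 SA[6]=5  'abbbababab'
  #7 SA[7]=14  'b'
  #8 SA[8]=2  'baaabbbababab'
  #9 SA[9]=12  'bab'
  #10 SA[10]=10  'babab'
  #11 SA[11]=8  'bababab'
  #12 SA[12]=1  'bbaaabbbababab'
  #13 SA[13]=7  'bbababab'
  #14 SA[14]=6  'bbbababab'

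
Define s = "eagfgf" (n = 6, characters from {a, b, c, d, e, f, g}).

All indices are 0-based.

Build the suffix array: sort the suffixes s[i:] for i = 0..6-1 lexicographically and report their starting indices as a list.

rank→(start, suffix):
  0 → (1, 'agfgf')
  1 → (0, 'eagfgf')
  2 → (5, 'f')
  3 → (3, 'fgf')
  4 → (4, 'gf')
  5 → (2, 'gfgf')

[1, 0, 5, 3, 4, 2]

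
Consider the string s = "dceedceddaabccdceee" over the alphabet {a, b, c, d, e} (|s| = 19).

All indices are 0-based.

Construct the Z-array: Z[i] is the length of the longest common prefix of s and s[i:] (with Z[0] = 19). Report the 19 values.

[19, 0, 0, 0, 3, 0, 0, 1, 1, 0, 0, 0, 0, 0, 4, 0, 0, 0, 0]

Z[0]=19
i=1: i≥r, start 0; Z[1]=0
i=2: i≥r, start 0; Z[2]=0
i=3: i≥r, start 0; Z[3]=0
i=4: i≥r, start 0; Z[4]=3 grow→box=[4,7)
i=5: min(r-i=2, Z[1]=0)=0; Z[5]=0
i=6: min(r-i=1, Z[2]=0)=0; Z[6]=0
i=7: i≥r, start 0; Z[7]=1 grow→box=[7,8)
i=8: i≥r, start 0; Z[8]=1 grow→box=[8,9)
i=9: i≥r, start 0; Z[9]=0
i=10: i≥r, start 0; Z[10]=0
i=11: i≥r, start 0; Z[11]=0
i=12: i≥r, start 0; Z[12]=0
i=13: i≥r, start 0; Z[13]=0
i=14: i≥r, start 0; Z[14]=4 grow→box=[14,18)
i=15: min(r-i=3, Z[1]=0)=0; Z[15]=0
i=16: min(r-i=2, Z[2]=0)=0; Z[16]=0
i=17: min(r-i=1, Z[3]=0)=0; Z[17]=0
i=18: i≥r, start 0; Z[18]=0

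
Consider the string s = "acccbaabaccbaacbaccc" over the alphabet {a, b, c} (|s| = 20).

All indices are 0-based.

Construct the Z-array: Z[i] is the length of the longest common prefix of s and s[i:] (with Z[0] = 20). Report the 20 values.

Z[0]=20
i=1: outside box; Z[1]=0
i=2: outside box; Z[2]=0
i=3: outside box; Z[3]=0
i=4: outside box; Z[4]=0
i=5: outside box; Z[5]=1 scan→box=[5,6)
i=6: outside box; Z[6]=1 scan→box=[6,7)
i=7: outside box; Z[7]=0
i=8: outside box; Z[8]=3 scan→box=[8,11)
i=9: min(r-i=2, Z[1]=0)=0; Z[9]=0
i=10: min(r-i=1, Z[2]=0)=0; Z[10]=0
i=11: outside box; Z[11]=0
i=12: outside box; Z[12]=1 scan→box=[12,13)
i=13: outside box; Z[13]=2 scan→box=[13,15)
i=14: min(r-i=1, Z[1]=0)=0; Z[14]=0
i=15: outside box; Z[15]=0
i=16: outside box; Z[16]=4 scan→box=[16,20)
i=17: min(r-i=3, Z[1]=0)=0; Z[17]=0
i=18: min(r-i=2, Z[2]=0)=0; Z[18]=0
i=19: min(r-i=1, Z[3]=0)=0; Z[19]=0

[20, 0, 0, 0, 0, 1, 1, 0, 3, 0, 0, 0, 1, 2, 0, 0, 4, 0, 0, 0]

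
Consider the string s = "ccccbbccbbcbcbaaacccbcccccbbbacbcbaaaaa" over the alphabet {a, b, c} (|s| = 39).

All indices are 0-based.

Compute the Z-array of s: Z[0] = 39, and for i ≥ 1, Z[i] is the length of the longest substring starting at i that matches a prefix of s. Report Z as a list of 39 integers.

[39, 3, 2, 1, 0, 0, 2, 1, 0, 0, 1, 0, 1, 0, 0, 0, 0, 3, 2, 1, 0, 4, 6, 3, 2, 1, 0, 0, 0, 0, 1, 0, 1, 0, 0, 0, 0, 0, 0]

Z[0]=39
i=1: i≥r, start 0; Z[1]=3 grow→box=[1,4)
i=2: min(r-i=2, Z[1]=3)=2; Z[2]=2
i=3: min(r-i=1, Z[2]=2)=1; Z[3]=1
i=4: i≥r, start 0; Z[4]=0
i=5: i≥r, start 0; Z[5]=0
i=6: i≥r, start 0; Z[6]=2 grow→box=[6,8)
i=7: min(r-i=1, Z[1]=3)=1; Z[7]=1
i=8: i≥r, start 0; Z[8]=0
i=9: i≥r, start 0; Z[9]=0
i=10: i≥r, start 0; Z[10]=1 grow→box=[10,11)
i=11: i≥r, start 0; Z[11]=0
i=12: i≥r, start 0; Z[12]=1 grow→box=[12,13)
i=13: i≥r, start 0; Z[13]=0
i=14: i≥r, start 0; Z[14]=0
i=15: i≥r, start 0; Z[15]=0
i=16: i≥r, start 0; Z[16]=0
i=17: i≥r, start 0; Z[17]=3 grow→box=[17,20)
i=18: min(r-i=2, Z[1]=3)=2; Z[18]=2
i=19: min(r-i=1, Z[2]=2)=1; Z[19]=1
i=20: i≥r, start 0; Z[20]=0
i=21: i≥r, start 0; Z[21]=4 grow→box=[21,25)
i=22: min(r-i=3, Z[1]=3)=3; Z[22]=6 grow→box=[22,28)
i=23: min(r-i=5, Z[1]=3)=3; Z[23]=3
i=24: min(r-i=4, Z[2]=2)=2; Z[24]=2
i=25: min(r-i=3, Z[3]=1)=1; Z[25]=1
i=26: min(r-i=2, Z[4]=0)=0; Z[26]=0
i=27: min(r-i=1, Z[5]=0)=0; Z[27]=0
i=28: i≥r, start 0; Z[28]=0
i=29: i≥r, start 0; Z[29]=0
i=30: i≥r, start 0; Z[30]=1 grow→box=[30,31)
i=31: i≥r, start 0; Z[31]=0
i=32: i≥r, start 0; Z[32]=1 grow→box=[32,33)
i=33: i≥r, start 0; Z[33]=0
i=34: i≥r, start 0; Z[34]=0
i=35: i≥r, start 0; Z[35]=0
i=36: i≥r, start 0; Z[36]=0
i=37: i≥r, start 0; Z[37]=0
i=38: i≥r, start 0; Z[38]=0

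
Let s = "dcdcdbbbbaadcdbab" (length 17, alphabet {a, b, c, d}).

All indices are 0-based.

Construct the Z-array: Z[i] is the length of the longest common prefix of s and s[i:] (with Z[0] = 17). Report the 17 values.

[17, 0, 3, 0, 1, 0, 0, 0, 0, 0, 0, 3, 0, 1, 0, 0, 0]

Z[0]=17
i=1: i≥r, start 0; Z[1]=0
i=2: i≥r, start 0; Z[2]=3 grow→box=[2,5)
i=3: min(r-i=2, Z[1]=0)=0; Z[3]=0
i=4: min(r-i=1, Z[2]=3)=1; Z[4]=1
i=5: i≥r, start 0; Z[5]=0
i=6: i≥r, start 0; Z[6]=0
i=7: i≥r, start 0; Z[7]=0
i=8: i≥r, start 0; Z[8]=0
i=9: i≥r, start 0; Z[9]=0
i=10: i≥r, start 0; Z[10]=0
i=11: i≥r, start 0; Z[11]=3 grow→box=[11,14)
i=12: min(r-i=2, Z[1]=0)=0; Z[12]=0
i=13: min(r-i=1, Z[2]=3)=1; Z[13]=1
i=14: i≥r, start 0; Z[14]=0
i=15: i≥r, start 0; Z[15]=0
i=16: i≥r, start 0; Z[16]=0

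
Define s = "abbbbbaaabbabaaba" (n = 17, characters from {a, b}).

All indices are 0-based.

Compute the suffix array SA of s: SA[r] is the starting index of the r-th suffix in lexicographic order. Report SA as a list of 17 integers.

[16, 6, 13, 7, 14, 11, 8, 0, 15, 5, 12, 10, 4, 9, 3, 2, 1]

rank | idx | suffix
   0 |  16 | a
   1 |   6 | aaabbabaaba
   2 |  13 | aaba
   3 |   7 | aabbabaaba
   4 |  14 | aba
   5 |  11 | abaaba
   6 |   8 | abbabaaba
   7 |   0 | abbbbbaaabbabaaba
   8 |  15 | ba
   9 |   5 | baaabbabaaba
  10 |  12 | baaba
  11 |  10 | babaaba
  12 |   4 | bbaaabbabaaba
  13 |   9 | bbabaaba
  14 |   3 | bbbaaabbabaaba
  15 |   2 | bbbbaaabbabaaba
  16 |   1 | bbbbbaaabbabaaba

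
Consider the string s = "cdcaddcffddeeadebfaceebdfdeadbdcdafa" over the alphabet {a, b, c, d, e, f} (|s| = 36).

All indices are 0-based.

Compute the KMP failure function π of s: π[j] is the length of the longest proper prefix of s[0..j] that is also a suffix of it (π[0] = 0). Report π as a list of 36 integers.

π[0] = 0
j=1 s[j]='d': π[1]=0 (border '')
j=2 s[j]='c': π[2]=1 (border 'c')
j=3 s[j]='a': k: 1→0; π[3]=0 (border '')
j=4 s[j]='d': π[4]=0 (border '')
j=5 s[j]='d': π[5]=0 (border '')
j=6 s[j]='c': π[6]=1 (border 'c')
j=7 s[j]='f': k: 1→0; π[7]=0 (border '')
j=8 s[j]='f': π[8]=0 (border '')
j=9 s[j]='d': π[9]=0 (border '')
j=10 s[j]='d': π[10]=0 (border '')
j=11 s[j]='e': π[11]=0 (border '')
j=12 s[j]='e': π[12]=0 (border '')
j=13 s[j]='a': π[13]=0 (border '')
j=14 s[j]='d': π[14]=0 (border '')
j=15 s[j]='e': π[15]=0 (border '')
j=16 s[j]='b': π[16]=0 (border '')
j=17 s[j]='f': π[17]=0 (border '')
j=18 s[j]='a': π[18]=0 (border '')
j=19 s[j]='c': π[19]=1 (border 'c')
j=20 s[j]='e': k: 1→0; π[20]=0 (border '')
j=21 s[j]='e': π[21]=0 (border '')
j=22 s[j]='b': π[22]=0 (border '')
j=23 s[j]='d': π[23]=0 (border '')
j=24 s[j]='f': π[24]=0 (border '')
j=25 s[j]='d': π[25]=0 (border '')
j=26 s[j]='e': π[26]=0 (border '')
j=27 s[j]='a': π[27]=0 (border '')
j=28 s[j]='d': π[28]=0 (border '')
j=29 s[j]='b': π[29]=0 (border '')
j=30 s[j]='d': π[30]=0 (border '')
j=31 s[j]='c': π[31]=1 (border 'c')
j=32 s[j]='d': π[32]=2 (border 'cd')
j=33 s[j]='a': k: 2→0; π[33]=0 (border '')
j=34 s[j]='f': π[34]=0 (border '')
j=35 s[j]='a': π[35]=0 (border '')

[0, 0, 1, 0, 0, 0, 1, 0, 0, 0, 0, 0, 0, 0, 0, 0, 0, 0, 0, 1, 0, 0, 0, 0, 0, 0, 0, 0, 0, 0, 0, 1, 2, 0, 0, 0]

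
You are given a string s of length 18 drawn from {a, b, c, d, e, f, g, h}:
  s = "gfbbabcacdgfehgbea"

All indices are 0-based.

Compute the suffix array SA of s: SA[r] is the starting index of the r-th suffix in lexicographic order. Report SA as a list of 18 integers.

[17, 4, 7, 3, 2, 5, 15, 6, 8, 9, 16, 12, 1, 11, 14, 0, 10, 13]

sorted suffixes:
  #0 SA[0]=17  'a'
  #1 SA[1]=4  'abcacdgfehgbea'
  #2 SA[2]=7  'acdgfehgbea'
  #3 SA[3]=3  'babcacdgfehgbea'
  #4 SA[4]=2  'bbabcacdgfehgbea'
  #5 SA[5]=5  'bcacdgfehgbea'
  #6 SA[6]=15  'bea'
  #7 SA[7]=6  'cacdgfehgbea'
  #8 SA[8]=8  'cdgfehgbea'
  #9 SA[9]=9  'dgfehgbea'
  #10 SA[10]=16  'ea'
  #11 SA[11]=12  'ehgbea'
  #12 SA[12]=1  'fbbabcacdgfehgbea'
  #13 SA[13]=11  'fehgbea'
  #14 SA[14]=14  'gbea'
  #15 SA[15]=0  'gfbbabcacdgfehgbea'
  #16 SA[16]=10  'gfehgbea'
  #17 SA[17]=13  'hgbea'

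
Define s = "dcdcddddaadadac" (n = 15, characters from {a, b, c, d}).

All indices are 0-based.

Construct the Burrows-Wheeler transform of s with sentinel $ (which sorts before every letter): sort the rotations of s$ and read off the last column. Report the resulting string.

cdddaadddaa$cddc

rank  rotation          last
    0  $dcdcddddaadadac  c
    1  aadadac$dcdcdddd  d
    2  ac$dcdcddddaadad  d
    3  adac$dcdcddddaad  d
    4  adadac$dcdcdddda  a
    5  c$dcdcddddaadada  a
    6  cdcddddaadadac$d  d
    7  cddddaadadac$dcd  d
    8  daadadac$dcdcddd  d
    9  dac$dcdcddddaada  a
   10  dadac$dcdcddddaa  a
   11  dcdcddddaadadac$  $
   12  dcddddaadadac$dc  c
   13  ddaadadac$dcdcdd  d
   14  dddaadadac$dcdcd  d
   15  ddddaadadac$dcdc  c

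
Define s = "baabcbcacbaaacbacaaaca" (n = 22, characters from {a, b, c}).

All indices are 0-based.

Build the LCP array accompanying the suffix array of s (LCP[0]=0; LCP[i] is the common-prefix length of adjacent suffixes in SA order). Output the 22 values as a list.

[0, 1, 4, 2, 2, 3, 1, 1, 3, 2, 4, 0, 3, 2, 1, 2, 0, 2, 2, 1, 3, 2]

sorted suffixes:
  #0 SA[0]=21  'a'
  #1 SA[1]=17  'aaaca'
  #2 SA[2]=10  'aaacbacaaaca'
  #3 SA[3]=1  'aabcbcacbaaacbacaaaca'
  #4 SA[4]=18  'aaca'
  #5 SA[5]=11  'aacbacaaaca'
  #6 SA[6]=2  'abcbcacbaaacbacaaaca'
  #7 SA[7]=19  'aca'
  #8 SA[8]=15  'acaaaca'
  #9 SA[9]=7  'acbaaacbacaaaca'
  #10 SA[10]=12  'acbacaaaca'
  #11 SA[11]=9  'baaacbacaaaca'
  #12 SA[12]=0  'baabcbcacbaaacbacaaaca'
  #13 SA[13]=14  'bacaaaca'
  #14 SA[14]=5  'bcacbaaacbacaaaca'
  #15 SA[15]=3  'bcbcacbaaacbacaaaca'
  #16 SA[16]=20  'ca'
  #17 SA[17]=16  'caaaca'
  #18 SA[18]=6  'cacbaaacbacaaaca'
  #19 SA[19]=8  'cbaaacbacaaaca'
  #20 SA[20]=13  'cbacaaaca'
  #21 SA[21]=4  'cbcacbaaacbacaaaca'

SA = [21, 17, 10, 1, 18, 11, 2, 19, 15, 7, 12, 9, 0, 14, 5, 3, 20, 16, 6, 8, 13, 4]
i: (SA[i-1],SA[i]) lcp shared
  1: (21,17) 1 'a'
  2: (17,10) 4 'aaac'
  3: (10,1) 2 'aa'
  4: (1,18) 2 'aa'
  5: (18,11) 3 'aac'
  6: (11,2) 1 'a'
  7: (2,19) 1 'a'
  8: (19,15) 3 'aca'
  9: (15,7) 2 'ac'
  10: (7,12) 4 'acba'
  11: (12,9) 0 ''
  12: (9,0) 3 'baa'
  13: (0,14) 2 'ba'
  14: (14,5) 1 'b'
  15: (5,3) 2 'bc'
  16: (3,20) 0 ''
  17: (20,16) 2 'ca'
  18: (16,6) 2 'ca'
  19: (6,8) 1 'c'
  20: (8,13) 3 'cba'
  21: (13,4) 2 'cb'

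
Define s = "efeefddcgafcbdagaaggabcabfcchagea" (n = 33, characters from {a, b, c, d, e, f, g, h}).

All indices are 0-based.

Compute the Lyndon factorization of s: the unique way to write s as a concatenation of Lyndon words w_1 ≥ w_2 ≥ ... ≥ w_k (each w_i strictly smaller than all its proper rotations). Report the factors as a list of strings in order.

["ef", "eef", "d", "d", "cg", "afcbdag", "aaggabcabfcchage", "a"]

emit factor 1: 'ef' (i=0, period=2)
emit factor 2: 'eef' (i=2, period=3)
emit factor 3: 'd' (i=5, period=1)
emit factor 4: 'd' (i=6, period=1)
emit factor 5: 'cg' (i=7, period=2)
emit factor 6: 'afcbdag' (i=9, period=7)
emit factor 7: 'aaggabcabfcchage' (i=16, period=16)
emit factor 8: 'a' (i=32, period=1)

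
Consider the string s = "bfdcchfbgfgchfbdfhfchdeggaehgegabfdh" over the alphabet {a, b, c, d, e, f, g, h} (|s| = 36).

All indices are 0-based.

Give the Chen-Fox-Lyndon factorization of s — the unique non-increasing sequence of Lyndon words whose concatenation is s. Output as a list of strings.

emit factor 1: 'bfdcchfbgfgchf' (i=0, period=14)
emit factor 2: 'bdfhfchdegg' (i=14, period=11)
emit factor 3: 'aehgeg' (i=25, period=6)
emit factor 4: 'abfdh' (i=31, period=5)

["bfdcchfbgfgchf", "bdfhfchdegg", "aehgeg", "abfdh"]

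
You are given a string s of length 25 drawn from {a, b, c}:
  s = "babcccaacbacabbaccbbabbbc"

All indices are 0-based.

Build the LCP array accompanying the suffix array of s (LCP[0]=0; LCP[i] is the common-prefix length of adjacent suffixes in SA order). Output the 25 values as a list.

rank | idx | suffix
   0 |   6 | aacbacabbaccbbabbbc
   1 |  12 | abbaccbbabbbc
   2 |  20 | abbbc
   3 |   1 | abcccaacbacabbaccbbabbbc
   4 |  10 | acabbaccbbabbbc
   5 |   7 | acbacabbaccbbabbbc
   6 |  15 | accbbabbbc
   7 |  19 | babbbc
   8 |   0 | babcccaacbacabbaccbbabbbc
   9 |   9 | bacabbaccbbabbbc
  10 |  14 | baccbbabbbc
  11 |  18 | bbabbbc
  12 |  13 | bbaccbbabbbc
  13 |  21 | bbbc
  14 |  22 | bbc
  15 |  23 | bc
  16 |   2 | bcccaacbacabbaccbbabbbc
  17 |  24 | c
  18 |   5 | caacbacabbaccbbabbbc
  19 |  11 | cabbaccbbabbbc
  20 |   8 | cbacabbaccbbabbbc
  21 |  17 | cbbabbbc
  22 |   4 | ccaacbacabbaccbbabbbc
  23 |  16 | ccbbabbbc
  24 |   3 | cccaacbacabbaccbbabbbc

SA = [6, 12, 20, 1, 10, 7, 15, 19, 0, 9, 14, 18, 13, 21, 22, 23, 2, 24, 5, 11, 8, 17, 4, 16, 3]
i: (SA[i-1],SA[i]) lcp shared
  1: (6,12) 1 'a'
  2: (12,20) 3 'abb'
  3: (20,1) 2 'ab'
  4: (1,10) 1 'a'
  5: (10,7) 2 'ac'
  6: (7,15) 2 'ac'
  7: (15,19) 0 ''
  8: (19,0) 3 'bab'
  9: (0,9) 2 'ba'
  10: (9,14) 3 'bac'
  11: (14,18) 1 'b'
  12: (18,13) 3 'bba'
  13: (13,21) 2 'bb'
  14: (21,22) 2 'bb'
  15: (22,23) 1 'b'
  16: (23,2) 2 'bc'
  17: (2,24) 0 ''
  18: (24,5) 1 'c'
  19: (5,11) 2 'ca'
  20: (11,8) 1 'c'
  21: (8,17) 2 'cb'
  22: (17,4) 1 'c'
  23: (4,16) 2 'cc'
  24: (16,3) 2 'cc'

[0, 1, 3, 2, 1, 2, 2, 0, 3, 2, 3, 1, 3, 2, 2, 1, 2, 0, 1, 2, 1, 2, 1, 2, 2]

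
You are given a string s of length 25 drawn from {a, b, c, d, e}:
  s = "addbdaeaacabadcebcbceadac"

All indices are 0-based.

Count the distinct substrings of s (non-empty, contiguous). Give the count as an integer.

298

rank | idx | suffix
   0 |   7 | aacabadcebcbceadac
   1 |  10 | abadcebcbceadac
   2 |  23 | ac
   3 |   8 | acabadcebcbceadac
   4 |  21 | adac
   5 |  12 | adcebcbceadac
   6 |   0 | addbdaeaacabadcebcbceadac
   7 |   5 | aeaacabadcebcbceadac
   8 |  11 | badcebcbceadac
   9 |  16 | bcbceadac
  10 |  18 | bceadac
  11 |   3 | bdaeaacabadcebcbceadac
  12 |  24 | c
  13 |   9 | cabadcebcbceadac
  14 |  17 | cbceadac
  15 |  19 | ceadac
  16 |  14 | cebcbceadac
  17 |  22 | dac
  18 |   4 | daeaacabadcebcbceadac
  19 |   2 | dbdaeaacabadcebcbceadac
  20 |  13 | dcebcbceadac
  21 |   1 | ddbdaeaacabadcebcbceadac
  22 |   6 | eaacabadcebcbceadac
  23 |  20 | eadac
  24 |  15 | ebcbceadac

SA = [7, 10, 23, 8, 21, 12, 0, 5, 11, 16, 18, 3, 24, 9, 17, 19, 14, 22, 4, 2, 13, 1, 6, 20, 15]
rank  pair      lcp
   1  s[7:],s[10:]  1  'a'
   2  s[10:],s[23:]  1  'a'
   3  s[23:],s[8:]  2  'ac'
   4  s[8:],s[21:]  1  'a'
   5  s[21:],s[12:]  2  'ad'
   6  s[12:],s[0:]  2  'ad'
   7  s[0:],s[5:]  1  'a'
   8  s[5:],s[11:]  0  ''
   9  s[11:],s[16:]  1  'b'
  10  s[16:],s[18:]  2  'bc'
  11  s[18:],s[3:]  1  'b'
  12  s[3:],s[24:]  0  ''
  13  s[24:],s[9:]  1  'c'
  14  s[9:],s[17:]  1  'c'
  15  s[17:],s[19:]  1  'c'
  16  s[19:],s[14:]  2  'ce'
  17  s[14:],s[22:]  0  ''
  18  s[22:],s[4:]  2  'da'
  19  s[4:],s[2:]  1  'd'
  20  s[2:],s[13:]  1  'd'
  21  s[13:],s[1:]  1  'd'
  22  s[1:],s[6:]  0  ''
  23  s[6:],s[20:]  2  'ea'
  24  s[20:],s[15:]  1  'e'

n(n+1)/2 = 25·26/2 = 325
Σ LCP = 0 + 1 + 1 + 2 + 1 + 2 + 2 + 1 + 0 + 1 + 2 + 1 + 0 + 1 + 1 + 1 + 2 + 0 + 2 + 1 + 1 + 1 + 0 + 2 + 1 = 27
distinct = 325 − 27 = 298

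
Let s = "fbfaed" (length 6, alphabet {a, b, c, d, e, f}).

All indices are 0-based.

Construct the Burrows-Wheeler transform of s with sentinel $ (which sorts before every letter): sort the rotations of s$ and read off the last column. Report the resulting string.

dffeab$

rank  rotation last
    0  $fbfaed  d
    1  aed$fbf  f
    2  bfaed$f  f
    3  d$fbfae  e
    4  ed$fbfa  a
    5  faed$fb  b
    6  fbfaed$  $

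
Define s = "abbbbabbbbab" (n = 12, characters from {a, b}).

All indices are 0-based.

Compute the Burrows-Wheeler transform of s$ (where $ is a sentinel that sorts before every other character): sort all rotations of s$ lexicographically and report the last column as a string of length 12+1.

rank  rotation       last
    0  $abbbbabbbbab  b
    1  ab$abbbbabbbb  b
    2  abbbbab$abbbb  b
    3  abbbbabbbbab$  $
    4  b$abbbbabbbba  a
    5  bab$abbbbabbb  b
    6  babbbbab$abbb  b
    7  bbab$abbbbabb  b
    8  bbabbbbab$abb  b
    9  bbbab$abbbbab  b
   10  bbbabbbbab$ab  b
   11  bbbbab$abbbba  a
   12  bbbbabbbbab$a  a

bbb$abbbbbbaa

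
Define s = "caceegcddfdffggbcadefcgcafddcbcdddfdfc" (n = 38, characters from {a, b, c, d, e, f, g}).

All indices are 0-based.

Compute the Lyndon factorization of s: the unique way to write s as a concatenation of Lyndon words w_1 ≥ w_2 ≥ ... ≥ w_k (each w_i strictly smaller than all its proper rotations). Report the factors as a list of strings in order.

emit factor 1: 'c' (i=0, period=1)
emit factor 2: 'aceegcddfdffggbcadefcgcafddcbcdddfdfc' (i=1, period=37)

["c", "aceegcddfdffggbcadefcgcafddcbcdddfdfc"]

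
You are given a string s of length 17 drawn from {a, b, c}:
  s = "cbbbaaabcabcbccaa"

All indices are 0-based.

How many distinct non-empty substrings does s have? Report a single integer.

rank→(start, suffix):
  0 → (16, 'a')
  1 → (15, 'aa')
  2 → (4, 'aaabcabcbccaa')
  3 → (5, 'aabcabcbccaa')
  4 → (6, 'abcabcbccaa')
  5 → (9, 'abcbccaa')
  6 → (3, 'baaabcabcbccaa')
  7 → (2, 'bbaaabcabcbccaa')
  8 → (1, 'bbbaaabcabcbccaa')
  9 → (7, 'bcabcbccaa')
  10 → (10, 'bcbccaa')
  11 → (12, 'bccaa')
  12 → (14, 'caa')
  13 → (8, 'cabcbccaa')
  14 → (0, 'cbbbaaabcabcbccaa')
  15 → (11, 'cbccaa')
  16 → (13, 'ccaa')

SA = [16, 15, 4, 5, 6, 9, 3, 2, 1, 7, 10, 12, 14, 8, 0, 11, 13]
rank  pair      lcp
   1  s[16:],s[15:]  1  'a'
   2  s[15:],s[4:]  2  'aa'
   3  s[4:],s[5:]  2  'aa'
   4  s[5:],s[6:]  1  'a'
   5  s[6:],s[9:]  3  'abc'
   6  s[9:],s[3:]  0  ''
   7  s[3:],s[2:]  1  'b'
   8  s[2:],s[1:]  2  'bb'
   9  s[1:],s[7:]  1  'b'
  10  s[7:],s[10:]  2  'bc'
  11  s[10:],s[12:]  2  'bc'
  12  s[12:],s[14:]  0  ''
  13  s[14:],s[8:]  2  'ca'
  14  s[8:],s[0:]  1  'c'
  15  s[0:],s[11:]  2  'cb'
  16  s[11:],s[13:]  1  'c'

n(n+1)/2 = 17·18/2 = 153
Σ LCP = 0 + 1 + 2 + 2 + 1 + 3 + 0 + 1 + 2 + 1 + 2 + 2 + 0 + 2 + 1 + 2 + 1 = 23
distinct = 153 − 23 = 130

130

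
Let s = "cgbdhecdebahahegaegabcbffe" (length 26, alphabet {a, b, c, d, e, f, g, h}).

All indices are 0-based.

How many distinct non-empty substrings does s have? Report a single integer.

328

rank | idx | suffix
   0 |  19 | abcbffe
   1 |  16 | aegabcbffe
   2 |  10 | ahahegaegabcbffe
   3 |  12 | ahegaegabcbffe
   4 |   9 | bahahegaegabcbffe
   5 |  20 | bcbffe
   6 |   2 | bdhecdebahahegaegabcbffe
   7 |  22 | bffe
   8 |  21 | cbffe
   9 |   6 | cdebahahegaegabcbffe
  10 |   0 | cgbdhecdebahahegaegabcbffe
  11 |   7 | debahahegaegabcbffe
  12 |   3 | dhecdebahahegaegabcbffe
  13 |  25 | e
  14 |   8 | ebahahegaegabcbffe
  15 |   5 | ecdebahahegaegabcbffe
  16 |  17 | egabcbffe
  17 |  14 | egaegabcbffe
  18 |  24 | fe
  19 |  23 | ffe
  20 |  18 | gabcbffe
  21 |  15 | gaegabcbffe
  22 |   1 | gbdhecdebahahegaegabcbffe
  23 |  11 | hahegaegabcbffe
  24 |   4 | hecdebahahegaegabcbffe
  25 |  13 | hegaegabcbffe

SA = [19, 16, 10, 12, 9, 20, 2, 22, 21, 6, 0, 7, 3, 25, 8, 5, 17, 14, 24, 23, 18, 15, 1, 11, 4, 13]
[i] adj suffixes → lcp
  [1] 19/16 → 1 ('a')
  [2] 16/10 → 1 ('a')
  [3] 10/12 → 2 ('ah')
  [4] 12/9 → 0 ('')
  [5] 9/20 → 1 ('b')
  [6] 20/2 → 1 ('b')
  [7] 2/22 → 1 ('b')
  [8] 22/21 → 0 ('')
  [9] 21/6 → 1 ('c')
  [10] 6/0 → 1 ('c')
  [11] 0/7 → 0 ('')
  [12] 7/3 → 1 ('d')
  [13] 3/25 → 0 ('')
  [14] 25/8 → 1 ('e')
  [15] 8/5 → 1 ('e')
  [16] 5/17 → 1 ('e')
  [17] 17/14 → 3 ('ega')
  [18] 14/24 → 0 ('')
  [19] 24/23 → 1 ('f')
  [20] 23/18 → 0 ('')
  [21] 18/15 → 2 ('ga')
  [22] 15/1 → 1 ('g')
  [23] 1/11 → 0 ('')
  [24] 11/4 → 1 ('h')
  [25] 4/13 → 2 ('he')

n(n+1)/2 = 26·27/2 = 351
Σ LCP = 0 + 1 + 1 + 2 + 0 + 1 + 1 + 1 + 0 + 1 + 1 + 0 + 1 + 0 + 1 + 1 + 1 + 3 + 0 + 1 + 0 + 2 + 1 + 0 + 1 + 2 = 23
distinct = 351 − 23 = 328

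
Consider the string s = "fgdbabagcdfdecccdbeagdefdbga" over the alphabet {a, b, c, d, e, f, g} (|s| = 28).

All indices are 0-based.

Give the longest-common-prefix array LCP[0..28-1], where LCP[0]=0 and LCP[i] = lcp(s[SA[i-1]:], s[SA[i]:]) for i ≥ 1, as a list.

sorted suffixes:
  #0 SA[0]=27  'a'
  #1 SA[1]=4  'abagcdfdecccdbeagdefdbga'
  #2 SA[2]=6  'agcdfdecccdbeagdefdbga'
  #3 SA[3]=19  'agdefdbga'
  #4 SA[4]=3  'babagcdfdecccdbeagdefdbga'
  #5 SA[5]=5  'bagcdfdecccdbeagdefdbga'
  #6 SA[6]=17  'beagdefdbga'
  #7 SA[7]=25  'bga'
  #8 SA[8]=13  'cccdbeagdefdbga'
  #9 SA[9]=14  'ccdbeagdefdbga'
  #10 SA[10]=15  'cdbeagdefdbga'
  #11 SA[11]=8  'cdfdecccdbeagdefdbga'
  #12 SA[12]=2  'dbabagcdfdecccdbeagdefdbga'
  #13 SA[13]=16  'dbeagdefdbga'
  #14 SA[14]=24  'dbga'
  #15 SA[15]=11  'decccdbeagdefdbga'
  #16 SA[16]=21  'defdbga'
  #17 SA[17]=9  'dfdecccdbeagdefdbga'
  #18 SA[18]=18  'eagdefdbga'
  #19 SA[19]=12  'ecccdbeagdefdbga'
  #20 SA[20]=22  'efdbga'
  #21 SA[21]=23  'fdbga'
  #22 SA[22]=10  'fdecccdbeagdefdbga'
  #23 SA[23]=0  'fgdbabagcdfdecccdbeagdefdbga'
  #24 SA[24]=26  'ga'
  #25 SA[25]=7  'gcdfdecccdbeagdefdbga'
  #26 SA[26]=1  'gdbabagcdfdecccdbeagdefdbga'
  #27 SA[27]=20  'gdefdbga'

SA = [27, 4, 6, 19, 3, 5, 17, 25, 13, 14, 15, 8, 2, 16, 24, 11, 21, 9, 18, 12, 22, 23, 10, 0, 26, 7, 1, 20]
i: (SA[i-1],SA[i]) lcp shared
  1: (27,4) 1 'a'
  2: (4,6) 1 'a'
  3: (6,19) 2 'ag'
  4: (19,3) 0 ''
  5: (3,5) 2 'ba'
  6: (5,17) 1 'b'
  7: (17,25) 1 'b'
  8: (25,13) 0 ''
  9: (13,14) 2 'cc'
  10: (14,15) 1 'c'
  11: (15,8) 2 'cd'
  12: (8,2) 0 ''
  13: (2,16) 2 'db'
  14: (16,24) 2 'db'
  15: (24,11) 1 'd'
  16: (11,21) 2 'de'
  17: (21,9) 1 'd'
  18: (9,18) 0 ''
  19: (18,12) 1 'e'
  20: (12,22) 1 'e'
  21: (22,23) 0 ''
  22: (23,10) 2 'fd'
  23: (10,0) 1 'f'
  24: (0,26) 0 ''
  25: (26,7) 1 'g'
  26: (7,1) 1 'g'
  27: (1,20) 2 'gd'

[0, 1, 1, 2, 0, 2, 1, 1, 0, 2, 1, 2, 0, 2, 2, 1, 2, 1, 0, 1, 1, 0, 2, 1, 0, 1, 1, 2]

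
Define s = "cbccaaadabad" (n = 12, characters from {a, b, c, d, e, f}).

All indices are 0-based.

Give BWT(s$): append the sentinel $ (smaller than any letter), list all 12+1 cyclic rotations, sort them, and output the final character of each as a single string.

rank  rotation       last
    0  $cbccaaadabad  d
    1  aaadabad$cbcc  c
    2  aadabad$cbcca  a
    3  abad$cbccaaad  d
    4  ad$cbccaaadab  b
    5  adabad$cbccaa  a
    6  bad$cbccaaada  a
    7  bccaaadabad$c  c
    8  caaadabad$cbc  c
    9  cbccaaadabad$  $
   10  ccaaadabad$cb  b
   11  d$cbccaaadaba  a
   12  dabad$cbccaaa  a

dcadbaacc$baa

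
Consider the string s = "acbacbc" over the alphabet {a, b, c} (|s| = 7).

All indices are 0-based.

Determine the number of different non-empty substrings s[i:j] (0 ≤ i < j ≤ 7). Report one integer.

sorted suffixes:
  #0 SA[0]=0  'acbacbc'
  #1 SA[1]=3  'acbc'
  #2 SA[2]=2  'bacbc'
  #3 SA[3]=5  'bc'
  #4 SA[4]=6  'c'
  #5 SA[5]=1  'cbacbc'
  #6 SA[6]=4  'cbc'

SA = [0, 3, 2, 5, 6, 1, 4]
rank  pair      lcp
   1  s[0:],s[3:]  3  'acb'
   2  s[3:],s[2:]  0  ''
   3  s[2:],s[5:]  1  'b'
   4  s[5:],s[6:]  0  ''
   5  s[6:],s[1:]  1  'c'
   6  s[1:],s[4:]  2  'cb'

n(n+1)/2 = 7·8/2 = 28
Σ LCP = 0 + 3 + 0 + 1 + 0 + 1 + 2 = 7
distinct = 28 − 7 = 21

21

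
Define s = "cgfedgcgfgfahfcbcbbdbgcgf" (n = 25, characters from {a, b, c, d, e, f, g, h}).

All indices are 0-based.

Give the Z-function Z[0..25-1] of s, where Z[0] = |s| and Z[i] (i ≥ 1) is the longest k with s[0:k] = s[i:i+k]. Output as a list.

Z[0]=25
i=1: outside box; Z[1]=0
i=2: outside box; Z[2]=0
i=3: outside box; Z[3]=0
i=4: outside box; Z[4]=0
i=5: outside box; Z[5]=0
i=6: outside box; Z[6]=3 scan→box=[6,9)
i=7: min(r-i=2, Z[1]=0)=0; Z[7]=0
i=8: min(r-i=1, Z[2]=0)=0; Z[8]=0
i=9: outside box; Z[9]=0
i=10: outside box; Z[10]=0
i=11: outside box; Z[11]=0
i=12: outside box; Z[12]=0
i=13: outside box; Z[13]=0
i=14: outside box; Z[14]=1 scan→box=[14,15)
i=15: outside box; Z[15]=0
i=16: outside box; Z[16]=1 scan→box=[16,17)
i=17: outside box; Z[17]=0
i=18: outside box; Z[18]=0
i=19: outside box; Z[19]=0
i=20: outside box; Z[20]=0
i=21: outside box; Z[21]=0
i=22: outside box; Z[22]=3 scan→box=[22,25)
i=23: min(r-i=2, Z[1]=0)=0; Z[23]=0
i=24: min(r-i=1, Z[2]=0)=0; Z[24]=0

[25, 0, 0, 0, 0, 0, 3, 0, 0, 0, 0, 0, 0, 0, 1, 0, 1, 0, 0, 0, 0, 0, 3, 0, 0]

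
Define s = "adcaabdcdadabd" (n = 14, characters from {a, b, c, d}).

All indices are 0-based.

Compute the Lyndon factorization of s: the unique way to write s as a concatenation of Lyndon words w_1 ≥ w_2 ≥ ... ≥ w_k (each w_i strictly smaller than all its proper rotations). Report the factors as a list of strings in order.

["adc", "aabdcdadabd"]

emit factor 1: 'adc' (i=0, period=3)
emit factor 2: 'aabdcdadabd' (i=3, period=11)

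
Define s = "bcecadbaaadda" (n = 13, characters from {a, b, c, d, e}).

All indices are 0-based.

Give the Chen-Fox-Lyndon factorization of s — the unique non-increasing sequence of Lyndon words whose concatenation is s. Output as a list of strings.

["bcec", "adb", "aaadd", "a"]

emit factor 1: 'bcec' (i=0, period=4)
emit factor 2: 'adb' (i=4, period=3)
emit factor 3: 'aaadd' (i=7, period=5)
emit factor 4: 'a' (i=12, period=1)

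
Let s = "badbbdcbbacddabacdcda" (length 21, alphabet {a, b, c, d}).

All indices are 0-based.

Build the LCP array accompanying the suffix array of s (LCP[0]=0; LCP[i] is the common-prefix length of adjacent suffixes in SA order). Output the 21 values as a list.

sorted suffixes:
  #0 SA[0]=20  'a'
  #1 SA[1]=13  'abacdcda'
  #2 SA[2]=15  'acdcda'
  #3 SA[3]=9  'acddabacdcda'
  #4 SA[4]=1  'adbbdcbbacddabacdcda'
  #5 SA[5]=14  'bacdcda'
  #6 SA[6]=8  'bacddabacdcda'
  #7 SA[7]=0  'badbbdcbbacddabacdcda'
  #8 SA[8]=7  'bbacddabacdcda'
  #9 SA[9]=3  'bbdcbbacddabacdcda'
  #10 SA[10]=4  'bdcbbacddabacdcda'
  #11 SA[11]=6  'cbbacddabacdcda'
  #12 SA[12]=18  'cda'
  #13 SA[13]=16  'cdcda'
  #14 SA[14]=10  'cddabacdcda'
  #15 SA[15]=19  'da'
  #16 SA[16]=12  'dabacdcda'
  #17 SA[17]=2  'dbbdcbbacddabacdcda'
  #18 SA[18]=5  'dcbbacddabacdcda'
  #19 SA[19]=17  'dcda'
  #20 SA[20]=11  'ddabacdcda'

SA = [20, 13, 15, 9, 1, 14, 8, 0, 7, 3, 4, 6, 18, 16, 10, 19, 12, 2, 5, 17, 11]
rank  pair      lcp
   1  s[20:],s[13:]  1  'a'
   2  s[13:],s[15:]  1  'a'
   3  s[15:],s[9:]  3  'acd'
   4  s[9:],s[1:]  1  'a'
   5  s[1:],s[14:]  0  ''
   6  s[14:],s[8:]  4  'bacd'
   7  s[8:],s[0:]  2  'ba'
   8  s[0:],s[7:]  1  'b'
   9  s[7:],s[3:]  2  'bb'
  10  s[3:],s[4:]  1  'b'
  11  s[4:],s[6:]  0  ''
  12  s[6:],s[18:]  1  'c'
  13  s[18:],s[16:]  2  'cd'
  14  s[16:],s[10:]  2  'cd'
  15  s[10:],s[19:]  0  ''
  16  s[19:],s[12:]  2  'da'
  17  s[12:],s[2:]  1  'd'
  18  s[2:],s[5:]  1  'd'
  19  s[5:],s[17:]  2  'dc'
  20  s[17:],s[11:]  1  'd'

[0, 1, 1, 3, 1, 0, 4, 2, 1, 2, 1, 0, 1, 2, 2, 0, 2, 1, 1, 2, 1]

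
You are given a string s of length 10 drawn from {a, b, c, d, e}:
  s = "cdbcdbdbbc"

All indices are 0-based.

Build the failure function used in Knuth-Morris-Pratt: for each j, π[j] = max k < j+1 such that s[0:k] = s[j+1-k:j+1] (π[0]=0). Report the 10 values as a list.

π[0] = 0
j=1 s[j]='d': π[1]=0 (border '')
j=2 s[j]='b': π[2]=0 (border '')
j=3 s[j]='c': π[3]=1 (border 'c')
j=4 s[j]='d': π[4]=2 (border 'cd')
j=5 s[j]='b': π[5]=3 (border 'cdb')
j=6 s[j]='d': k: 3→0; π[6]=0 (border '')
j=7 s[j]='b': π[7]=0 (border '')
j=8 s[j]='b': π[8]=0 (border '')
j=9 s[j]='c': π[9]=1 (border 'c')

[0, 0, 0, 1, 2, 3, 0, 0, 0, 1]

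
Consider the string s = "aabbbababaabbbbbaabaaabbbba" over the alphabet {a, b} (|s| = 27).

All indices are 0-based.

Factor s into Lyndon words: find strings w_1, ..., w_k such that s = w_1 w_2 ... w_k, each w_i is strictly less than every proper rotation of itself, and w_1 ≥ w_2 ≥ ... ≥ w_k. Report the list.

emit factor 1: 'aabbbababaabbbbb' (i=0, period=16)
emit factor 2: 'aab' (i=16, period=3)
emit factor 3: 'aaabbbb' (i=19, period=7)
emit factor 4: 'a' (i=26, period=1)

["aabbbababaabbbbb", "aab", "aaabbbb", "a"]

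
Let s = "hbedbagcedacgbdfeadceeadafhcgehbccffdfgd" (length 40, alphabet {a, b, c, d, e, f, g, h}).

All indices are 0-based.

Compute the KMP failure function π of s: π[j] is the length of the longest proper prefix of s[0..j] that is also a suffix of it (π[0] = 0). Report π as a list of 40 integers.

[0, 0, 0, 0, 0, 0, 0, 0, 0, 0, 0, 0, 0, 0, 0, 0, 0, 0, 0, 0, 0, 0, 0, 0, 0, 0, 1, 0, 0, 0, 1, 2, 0, 0, 0, 0, 0, 0, 0, 0]

π[0] = 0
j=1 s[j]='b': π[1]=0 (border '')
j=2 s[j]='e': π[2]=0 (border '')
j=3 s[j]='d': π[3]=0 (border '')
j=4 s[j]='b': π[4]=0 (border '')
j=5 s[j]='a': π[5]=0 (border '')
j=6 s[j]='g': π[6]=0 (border '')
j=7 s[j]='c': π[7]=0 (border '')
j=8 s[j]='e': π[8]=0 (border '')
j=9 s[j]='d': π[9]=0 (border '')
j=10 s[j]='a': π[10]=0 (border '')
j=11 s[j]='c': π[11]=0 (border '')
j=12 s[j]='g': π[12]=0 (border '')
j=13 s[j]='b': π[13]=0 (border '')
j=14 s[j]='d': π[14]=0 (border '')
j=15 s[j]='f': π[15]=0 (border '')
j=16 s[j]='e': π[16]=0 (border '')
j=17 s[j]='a': π[17]=0 (border '')
j=18 s[j]='d': π[18]=0 (border '')
j=19 s[j]='c': π[19]=0 (border '')
j=20 s[j]='e': π[20]=0 (border '')
j=21 s[j]='e': π[21]=0 (border '')
j=22 s[j]='a': π[22]=0 (border '')
j=23 s[j]='d': π[23]=0 (border '')
j=24 s[j]='a': π[24]=0 (border '')
j=25 s[j]='f': π[25]=0 (border '')
j=26 s[j]='h': π[26]=1 (border 'h')
j=27 s[j]='c': k: 1→0; π[27]=0 (border '')
j=28 s[j]='g': π[28]=0 (border '')
j=29 s[j]='e': π[29]=0 (border '')
j=30 s[j]='h': π[30]=1 (border 'h')
j=31 s[j]='b': π[31]=2 (border 'hb')
j=32 s[j]='c': k: 2→0; π[32]=0 (border '')
j=33 s[j]='c': π[33]=0 (border '')
j=34 s[j]='f': π[34]=0 (border '')
j=35 s[j]='f': π[35]=0 (border '')
j=36 s[j]='d': π[36]=0 (border '')
j=37 s[j]='f': π[37]=0 (border '')
j=38 s[j]='g': π[38]=0 (border '')
j=39 s[j]='d': π[39]=0 (border '')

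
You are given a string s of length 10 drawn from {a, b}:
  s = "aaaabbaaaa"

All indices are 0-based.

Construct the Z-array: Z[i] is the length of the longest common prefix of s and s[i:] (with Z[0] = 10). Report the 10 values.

[10, 3, 2, 1, 0, 0, 4, 3, 2, 1]

Z[0]=10
i=1: outside box; Z[1]=3 extend→box=[1,4)
i=2: min(r-i=2, Z[1]=3)=2; Z[2]=2
i=3: min(r-i=1, Z[2]=2)=1; Z[3]=1
i=4: outside box; Z[4]=0
i=5: outside box; Z[5]=0
i=6: outside box; Z[6]=4 extend→box=[6,10)
i=7: min(r-i=3, Z[1]=3)=3; Z[7]=3
i=8: min(r-i=2, Z[2]=2)=2; Z[8]=2
i=9: min(r-i=1, Z[3]=1)=1; Z[9]=1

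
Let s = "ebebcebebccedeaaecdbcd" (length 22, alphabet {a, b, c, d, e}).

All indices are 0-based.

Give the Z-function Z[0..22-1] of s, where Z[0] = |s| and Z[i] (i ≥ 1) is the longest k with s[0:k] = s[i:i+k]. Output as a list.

Z[0]=22
i=1: i≥r, start 0; Z[1]=0
i=2: i≥r, start 0; Z[2]=2 scan→box=[2,4)
i=3: min(r-i=1, Z[1]=0)=0; Z[3]=0
i=4: i≥r, start 0; Z[4]=0
i=5: i≥r, start 0; Z[5]=5 scan→box=[5,10)
i=6: min(r-i=4, Z[1]=0)=0; Z[6]=0
i=7: min(r-i=3, Z[2]=2)=2; Z[7]=2
i=8: min(r-i=2, Z[3]=0)=0; Z[8]=0
i=9: min(r-i=1, Z[4]=0)=0; Z[9]=0
i=10: i≥r, start 0; Z[10]=0
i=11: i≥r, start 0; Z[11]=1 scan→box=[11,12)
i=12: i≥r, start 0; Z[12]=0
i=13: i≥r, start 0; Z[13]=1 scan→box=[13,14)
i=14: i≥r, start 0; Z[14]=0
i=15: i≥r, start 0; Z[15]=0
i=16: i≥r, start 0; Z[16]=1 scan→box=[16,17)
i=17: i≥r, start 0; Z[17]=0
i=18: i≥r, start 0; Z[18]=0
i=19: i≥r, start 0; Z[19]=0
i=20: i≥r, start 0; Z[20]=0
i=21: i≥r, start 0; Z[21]=0

[22, 0, 2, 0, 0, 5, 0, 2, 0, 0, 0, 1, 0, 1, 0, 0, 1, 0, 0, 0, 0, 0]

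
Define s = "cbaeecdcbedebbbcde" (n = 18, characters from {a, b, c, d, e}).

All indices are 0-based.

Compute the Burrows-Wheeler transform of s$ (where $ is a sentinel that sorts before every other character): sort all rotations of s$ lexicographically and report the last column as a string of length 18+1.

ebcebbc$debcceddeba

rank  rotation             last
    0  $cbaeecdcbedebbbcde  e
    1  aeecdcbedebbbcde$cb  b
    2  baeecdcbedebbbcde$c  c
    3  bbbcde$cbaeecdcbede  e
    4  bbcde$cbaeecdcbedeb  b
    5  bcde$cbaeecdcbedebb  b
    6  bedebbbcde$cbaeecdc  c
    7  cbaeecdcbedebbbcde$  $
    8  cbedebbbcde$cbaeecd  d
    9  cdcbedebbbcde$cbaee  e
   10  cde$cbaeecdcbedebbb  b
   11  dcbedebbbcde$cbaeec  c
   12  de$cbaeecdcbedebbbc  c
   13  debbbcde$cbaeecdcbe  e
   14  e$cbaeecdcbedebbbcd  d
   15  ebbbcde$cbaeecdcbed  d
   16  ecdcbedebbbcde$cbae  e
   17  edebbbcde$cbaeecdcb  b
   18  eecdcbedebbbcde$cba  a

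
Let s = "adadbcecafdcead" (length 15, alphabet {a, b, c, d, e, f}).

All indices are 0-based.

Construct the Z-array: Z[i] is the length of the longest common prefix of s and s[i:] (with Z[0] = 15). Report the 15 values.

[15, 0, 2, 0, 0, 0, 0, 0, 1, 0, 0, 0, 0, 2, 0]

Z[0]=15
i=1: fresh scan; Z[1]=0
i=2: fresh scan; Z[2]=2 extend→box=[2,4)
i=3: min(r-i=1, Z[1]=0)=0; Z[3]=0
i=4: fresh scan; Z[4]=0
i=5: fresh scan; Z[5]=0
i=6: fresh scan; Z[6]=0
i=7: fresh scan; Z[7]=0
i=8: fresh scan; Z[8]=1 extend→box=[8,9)
i=9: fresh scan; Z[9]=0
i=10: fresh scan; Z[10]=0
i=11: fresh scan; Z[11]=0
i=12: fresh scan; Z[12]=0
i=13: fresh scan; Z[13]=2 extend→box=[13,15)
i=14: min(r-i=1, Z[1]=0)=0; Z[14]=0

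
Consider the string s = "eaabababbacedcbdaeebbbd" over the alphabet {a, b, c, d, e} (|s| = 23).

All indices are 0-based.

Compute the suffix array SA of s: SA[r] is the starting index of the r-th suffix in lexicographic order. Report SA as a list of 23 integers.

[1, 2, 4, 6, 9, 16, 3, 5, 8, 7, 19, 20, 21, 14, 13, 10, 22, 15, 12, 0, 18, 11, 17]

rank→(start, suffix):
  0 → (1, 'aabababbacedcbdaeebbbd')
  1 → (2, 'abababbacedcbdaeebbbd')
  2 → (4, 'ababbacedcbdaeebbbd')
  3 → (6, 'abbacedcbdaeebbbd')
  4 → (9, 'acedcbdaeebbbd')
  5 → (16, 'aeebbbd')
  6 → (3, 'bababbacedcbdaeebbbd')
  7 → (5, 'babbacedcbdaeebbbd')
  8 → (8, 'bacedcbdaeebbbd')
  9 → (7, 'bbacedcbdaeebbbd')
  10 → (19, 'bbbd')
  11 → (20, 'bbd')
  12 → (21, 'bd')
  13 → (14, 'bdaeebbbd')
  14 → (13, 'cbdaeebbbd')
  15 → (10, 'cedcbdaeebbbd')
  16 → (22, 'd')
  17 → (15, 'daeebbbd')
  18 → (12, 'dcbdaeebbbd')
  19 → (0, 'eaabababbacedcbdaeebbbd')
  20 → (18, 'ebbbd')
  21 → (11, 'edcbdaeebbbd')
  22 → (17, 'eebbbd')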